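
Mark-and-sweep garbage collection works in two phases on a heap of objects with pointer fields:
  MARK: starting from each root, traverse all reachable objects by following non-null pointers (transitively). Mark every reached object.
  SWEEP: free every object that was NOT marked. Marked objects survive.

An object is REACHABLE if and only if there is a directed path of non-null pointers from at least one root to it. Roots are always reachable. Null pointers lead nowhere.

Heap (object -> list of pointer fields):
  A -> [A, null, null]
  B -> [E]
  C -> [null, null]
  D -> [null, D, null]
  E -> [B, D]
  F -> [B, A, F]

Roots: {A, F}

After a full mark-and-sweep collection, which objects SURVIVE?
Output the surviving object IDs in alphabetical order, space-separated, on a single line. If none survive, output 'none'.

Answer: A B D E F

Derivation:
Roots: A F
Mark A: refs=A null null, marked=A
Mark F: refs=B A F, marked=A F
Mark B: refs=E, marked=A B F
Mark E: refs=B D, marked=A B E F
Mark D: refs=null D null, marked=A B D E F
Unmarked (collected): C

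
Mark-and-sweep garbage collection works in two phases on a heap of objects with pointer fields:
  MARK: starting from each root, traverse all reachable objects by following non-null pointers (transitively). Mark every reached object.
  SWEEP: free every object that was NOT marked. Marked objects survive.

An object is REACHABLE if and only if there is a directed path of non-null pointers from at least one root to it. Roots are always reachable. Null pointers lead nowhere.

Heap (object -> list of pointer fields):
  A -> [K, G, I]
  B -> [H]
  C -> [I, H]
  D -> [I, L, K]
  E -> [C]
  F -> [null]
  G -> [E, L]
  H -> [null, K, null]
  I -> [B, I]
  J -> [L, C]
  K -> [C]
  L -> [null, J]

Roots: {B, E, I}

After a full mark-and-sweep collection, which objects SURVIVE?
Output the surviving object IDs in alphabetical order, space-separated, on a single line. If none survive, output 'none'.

Answer: B C E H I K

Derivation:
Roots: B E I
Mark B: refs=H, marked=B
Mark E: refs=C, marked=B E
Mark I: refs=B I, marked=B E I
Mark H: refs=null K null, marked=B E H I
Mark C: refs=I H, marked=B C E H I
Mark K: refs=C, marked=B C E H I K
Unmarked (collected): A D F G J L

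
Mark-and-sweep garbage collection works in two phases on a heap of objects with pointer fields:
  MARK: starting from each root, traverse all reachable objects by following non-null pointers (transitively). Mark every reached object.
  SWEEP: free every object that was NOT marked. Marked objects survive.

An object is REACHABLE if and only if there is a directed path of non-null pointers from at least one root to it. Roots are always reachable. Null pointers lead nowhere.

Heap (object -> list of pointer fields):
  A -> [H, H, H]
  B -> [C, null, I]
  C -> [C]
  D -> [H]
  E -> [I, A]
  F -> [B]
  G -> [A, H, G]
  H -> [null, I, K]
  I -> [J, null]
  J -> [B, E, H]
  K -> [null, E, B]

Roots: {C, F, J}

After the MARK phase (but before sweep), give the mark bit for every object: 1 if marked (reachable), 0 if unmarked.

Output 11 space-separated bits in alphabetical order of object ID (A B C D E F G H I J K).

Answer: 1 1 1 0 1 1 0 1 1 1 1

Derivation:
Roots: C F J
Mark C: refs=C, marked=C
Mark F: refs=B, marked=C F
Mark J: refs=B E H, marked=C F J
Mark B: refs=C null I, marked=B C F J
Mark E: refs=I A, marked=B C E F J
Mark H: refs=null I K, marked=B C E F H J
Mark I: refs=J null, marked=B C E F H I J
Mark A: refs=H H H, marked=A B C E F H I J
Mark K: refs=null E B, marked=A B C E F H I J K
Unmarked (collected): D G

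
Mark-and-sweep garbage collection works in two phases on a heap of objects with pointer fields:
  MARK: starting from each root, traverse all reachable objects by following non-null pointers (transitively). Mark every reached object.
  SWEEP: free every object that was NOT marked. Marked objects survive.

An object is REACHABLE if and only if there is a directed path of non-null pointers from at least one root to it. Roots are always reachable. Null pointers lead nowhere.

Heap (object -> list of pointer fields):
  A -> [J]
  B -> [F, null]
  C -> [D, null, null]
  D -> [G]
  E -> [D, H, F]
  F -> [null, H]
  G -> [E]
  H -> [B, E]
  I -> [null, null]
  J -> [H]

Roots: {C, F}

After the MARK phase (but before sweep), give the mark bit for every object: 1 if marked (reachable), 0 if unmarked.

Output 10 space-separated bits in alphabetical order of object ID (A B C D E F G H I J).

Roots: C F
Mark C: refs=D null null, marked=C
Mark F: refs=null H, marked=C F
Mark D: refs=G, marked=C D F
Mark H: refs=B E, marked=C D F H
Mark G: refs=E, marked=C D F G H
Mark B: refs=F null, marked=B C D F G H
Mark E: refs=D H F, marked=B C D E F G H
Unmarked (collected): A I J

Answer: 0 1 1 1 1 1 1 1 0 0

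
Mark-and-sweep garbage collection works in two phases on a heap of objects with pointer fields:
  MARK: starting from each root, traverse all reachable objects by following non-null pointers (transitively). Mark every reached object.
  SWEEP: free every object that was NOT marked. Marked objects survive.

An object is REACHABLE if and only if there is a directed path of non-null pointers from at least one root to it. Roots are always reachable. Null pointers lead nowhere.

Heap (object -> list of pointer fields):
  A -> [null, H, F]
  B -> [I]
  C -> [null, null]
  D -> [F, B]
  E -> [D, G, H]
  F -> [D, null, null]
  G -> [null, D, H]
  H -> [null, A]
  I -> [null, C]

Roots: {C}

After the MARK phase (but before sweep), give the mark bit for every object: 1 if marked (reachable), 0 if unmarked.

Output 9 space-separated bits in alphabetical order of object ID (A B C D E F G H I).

Answer: 0 0 1 0 0 0 0 0 0

Derivation:
Roots: C
Mark C: refs=null null, marked=C
Unmarked (collected): A B D E F G H I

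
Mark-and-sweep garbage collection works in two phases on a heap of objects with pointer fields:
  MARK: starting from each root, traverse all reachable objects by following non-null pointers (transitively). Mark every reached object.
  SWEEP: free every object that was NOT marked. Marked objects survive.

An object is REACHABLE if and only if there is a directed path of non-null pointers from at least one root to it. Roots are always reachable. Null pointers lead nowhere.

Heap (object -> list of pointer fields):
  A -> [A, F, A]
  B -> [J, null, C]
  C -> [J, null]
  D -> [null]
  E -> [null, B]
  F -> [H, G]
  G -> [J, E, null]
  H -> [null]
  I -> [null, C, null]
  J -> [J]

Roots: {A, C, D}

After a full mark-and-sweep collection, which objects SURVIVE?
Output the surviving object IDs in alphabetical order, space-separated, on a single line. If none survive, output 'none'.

Answer: A B C D E F G H J

Derivation:
Roots: A C D
Mark A: refs=A F A, marked=A
Mark C: refs=J null, marked=A C
Mark D: refs=null, marked=A C D
Mark F: refs=H G, marked=A C D F
Mark J: refs=J, marked=A C D F J
Mark H: refs=null, marked=A C D F H J
Mark G: refs=J E null, marked=A C D F G H J
Mark E: refs=null B, marked=A C D E F G H J
Mark B: refs=J null C, marked=A B C D E F G H J
Unmarked (collected): I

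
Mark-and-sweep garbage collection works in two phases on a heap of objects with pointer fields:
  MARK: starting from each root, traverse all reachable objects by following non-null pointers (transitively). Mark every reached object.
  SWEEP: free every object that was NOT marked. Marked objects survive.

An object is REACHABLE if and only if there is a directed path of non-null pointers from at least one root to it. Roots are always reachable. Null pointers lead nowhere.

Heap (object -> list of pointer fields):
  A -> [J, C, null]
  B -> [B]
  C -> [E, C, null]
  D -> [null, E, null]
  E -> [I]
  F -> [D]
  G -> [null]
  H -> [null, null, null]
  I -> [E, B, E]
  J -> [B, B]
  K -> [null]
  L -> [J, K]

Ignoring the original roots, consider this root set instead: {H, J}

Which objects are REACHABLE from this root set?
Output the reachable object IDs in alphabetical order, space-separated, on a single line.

Roots: H J
Mark H: refs=null null null, marked=H
Mark J: refs=B B, marked=H J
Mark B: refs=B, marked=B H J
Unmarked (collected): A C D E F G I K L

Answer: B H J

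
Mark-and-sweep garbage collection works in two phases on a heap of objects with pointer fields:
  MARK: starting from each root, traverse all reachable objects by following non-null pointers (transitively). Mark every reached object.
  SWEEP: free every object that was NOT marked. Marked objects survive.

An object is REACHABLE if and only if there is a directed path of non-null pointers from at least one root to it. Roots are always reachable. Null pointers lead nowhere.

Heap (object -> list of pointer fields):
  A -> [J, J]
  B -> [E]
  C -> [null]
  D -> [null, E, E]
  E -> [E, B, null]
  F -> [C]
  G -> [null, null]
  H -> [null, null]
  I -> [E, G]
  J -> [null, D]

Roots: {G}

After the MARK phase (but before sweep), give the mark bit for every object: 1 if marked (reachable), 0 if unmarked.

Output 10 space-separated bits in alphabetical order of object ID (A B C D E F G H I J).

Roots: G
Mark G: refs=null null, marked=G
Unmarked (collected): A B C D E F H I J

Answer: 0 0 0 0 0 0 1 0 0 0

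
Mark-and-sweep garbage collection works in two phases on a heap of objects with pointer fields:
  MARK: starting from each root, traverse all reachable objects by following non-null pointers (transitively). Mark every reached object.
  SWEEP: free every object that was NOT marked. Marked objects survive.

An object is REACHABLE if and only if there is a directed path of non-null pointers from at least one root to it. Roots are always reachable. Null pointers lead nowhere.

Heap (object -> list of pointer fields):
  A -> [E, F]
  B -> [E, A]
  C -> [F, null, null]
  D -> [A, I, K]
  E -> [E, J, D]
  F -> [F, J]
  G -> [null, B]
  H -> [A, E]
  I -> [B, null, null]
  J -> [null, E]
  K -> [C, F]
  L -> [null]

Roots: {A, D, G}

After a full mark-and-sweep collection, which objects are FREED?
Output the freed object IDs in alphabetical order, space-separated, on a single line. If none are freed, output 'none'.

Roots: A D G
Mark A: refs=E F, marked=A
Mark D: refs=A I K, marked=A D
Mark G: refs=null B, marked=A D G
Mark E: refs=E J D, marked=A D E G
Mark F: refs=F J, marked=A D E F G
Mark I: refs=B null null, marked=A D E F G I
Mark K: refs=C F, marked=A D E F G I K
Mark B: refs=E A, marked=A B D E F G I K
Mark J: refs=null E, marked=A B D E F G I J K
Mark C: refs=F null null, marked=A B C D E F G I J K
Unmarked (collected): H L

Answer: H L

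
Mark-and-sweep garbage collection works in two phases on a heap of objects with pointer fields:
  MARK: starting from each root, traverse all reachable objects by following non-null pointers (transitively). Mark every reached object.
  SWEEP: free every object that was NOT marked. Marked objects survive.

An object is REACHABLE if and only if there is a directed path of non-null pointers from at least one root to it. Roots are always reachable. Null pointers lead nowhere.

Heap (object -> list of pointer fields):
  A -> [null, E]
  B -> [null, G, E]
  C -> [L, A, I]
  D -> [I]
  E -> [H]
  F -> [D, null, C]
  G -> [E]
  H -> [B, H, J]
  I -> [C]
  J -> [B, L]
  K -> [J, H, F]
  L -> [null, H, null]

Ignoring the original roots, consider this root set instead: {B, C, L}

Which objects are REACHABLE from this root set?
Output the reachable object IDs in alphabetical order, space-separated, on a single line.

Roots: B C L
Mark B: refs=null G E, marked=B
Mark C: refs=L A I, marked=B C
Mark L: refs=null H null, marked=B C L
Mark G: refs=E, marked=B C G L
Mark E: refs=H, marked=B C E G L
Mark A: refs=null E, marked=A B C E G L
Mark I: refs=C, marked=A B C E G I L
Mark H: refs=B H J, marked=A B C E G H I L
Mark J: refs=B L, marked=A B C E G H I J L
Unmarked (collected): D F K

Answer: A B C E G H I J L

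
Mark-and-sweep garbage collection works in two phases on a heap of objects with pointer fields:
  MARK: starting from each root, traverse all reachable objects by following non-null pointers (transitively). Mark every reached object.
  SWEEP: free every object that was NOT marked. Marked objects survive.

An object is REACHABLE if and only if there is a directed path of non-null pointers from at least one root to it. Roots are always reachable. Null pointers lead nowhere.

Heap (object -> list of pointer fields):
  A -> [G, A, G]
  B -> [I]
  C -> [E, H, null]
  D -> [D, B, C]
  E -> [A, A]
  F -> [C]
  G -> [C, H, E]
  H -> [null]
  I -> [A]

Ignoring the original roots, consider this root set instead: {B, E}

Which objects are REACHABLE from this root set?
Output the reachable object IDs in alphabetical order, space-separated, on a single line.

Answer: A B C E G H I

Derivation:
Roots: B E
Mark B: refs=I, marked=B
Mark E: refs=A A, marked=B E
Mark I: refs=A, marked=B E I
Mark A: refs=G A G, marked=A B E I
Mark G: refs=C H E, marked=A B E G I
Mark C: refs=E H null, marked=A B C E G I
Mark H: refs=null, marked=A B C E G H I
Unmarked (collected): D F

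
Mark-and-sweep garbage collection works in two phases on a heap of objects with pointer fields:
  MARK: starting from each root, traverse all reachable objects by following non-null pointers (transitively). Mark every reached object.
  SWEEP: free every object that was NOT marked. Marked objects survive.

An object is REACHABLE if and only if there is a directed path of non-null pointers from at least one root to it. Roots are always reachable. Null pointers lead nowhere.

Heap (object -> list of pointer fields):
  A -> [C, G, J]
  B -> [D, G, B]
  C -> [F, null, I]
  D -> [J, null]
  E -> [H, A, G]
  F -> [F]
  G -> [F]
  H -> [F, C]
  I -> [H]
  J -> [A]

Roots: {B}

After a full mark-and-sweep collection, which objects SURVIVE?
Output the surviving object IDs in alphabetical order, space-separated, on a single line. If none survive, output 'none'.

Roots: B
Mark B: refs=D G B, marked=B
Mark D: refs=J null, marked=B D
Mark G: refs=F, marked=B D G
Mark J: refs=A, marked=B D G J
Mark F: refs=F, marked=B D F G J
Mark A: refs=C G J, marked=A B D F G J
Mark C: refs=F null I, marked=A B C D F G J
Mark I: refs=H, marked=A B C D F G I J
Mark H: refs=F C, marked=A B C D F G H I J
Unmarked (collected): E

Answer: A B C D F G H I J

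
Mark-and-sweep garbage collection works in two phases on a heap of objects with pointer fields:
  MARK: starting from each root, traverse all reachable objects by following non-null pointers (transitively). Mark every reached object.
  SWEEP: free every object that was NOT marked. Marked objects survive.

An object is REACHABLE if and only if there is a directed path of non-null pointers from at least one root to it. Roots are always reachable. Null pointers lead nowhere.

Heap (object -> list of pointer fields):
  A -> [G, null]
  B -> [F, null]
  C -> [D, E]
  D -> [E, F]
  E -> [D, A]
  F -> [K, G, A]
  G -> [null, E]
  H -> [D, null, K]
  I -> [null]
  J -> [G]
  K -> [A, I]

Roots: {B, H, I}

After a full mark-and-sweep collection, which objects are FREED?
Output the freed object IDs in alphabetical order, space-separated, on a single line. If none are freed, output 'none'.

Roots: B H I
Mark B: refs=F null, marked=B
Mark H: refs=D null K, marked=B H
Mark I: refs=null, marked=B H I
Mark F: refs=K G A, marked=B F H I
Mark D: refs=E F, marked=B D F H I
Mark K: refs=A I, marked=B D F H I K
Mark G: refs=null E, marked=B D F G H I K
Mark A: refs=G null, marked=A B D F G H I K
Mark E: refs=D A, marked=A B D E F G H I K
Unmarked (collected): C J

Answer: C J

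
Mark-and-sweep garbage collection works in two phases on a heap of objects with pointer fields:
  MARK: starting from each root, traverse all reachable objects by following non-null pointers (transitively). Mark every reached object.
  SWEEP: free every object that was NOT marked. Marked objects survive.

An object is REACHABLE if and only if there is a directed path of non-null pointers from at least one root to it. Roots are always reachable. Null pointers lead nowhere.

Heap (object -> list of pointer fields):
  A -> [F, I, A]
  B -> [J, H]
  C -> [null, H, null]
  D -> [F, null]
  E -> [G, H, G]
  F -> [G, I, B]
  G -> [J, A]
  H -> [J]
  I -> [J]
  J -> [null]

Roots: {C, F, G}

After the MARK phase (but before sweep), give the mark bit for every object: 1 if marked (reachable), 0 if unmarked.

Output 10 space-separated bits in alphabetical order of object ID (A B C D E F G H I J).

Answer: 1 1 1 0 0 1 1 1 1 1

Derivation:
Roots: C F G
Mark C: refs=null H null, marked=C
Mark F: refs=G I B, marked=C F
Mark G: refs=J A, marked=C F G
Mark H: refs=J, marked=C F G H
Mark I: refs=J, marked=C F G H I
Mark B: refs=J H, marked=B C F G H I
Mark J: refs=null, marked=B C F G H I J
Mark A: refs=F I A, marked=A B C F G H I J
Unmarked (collected): D E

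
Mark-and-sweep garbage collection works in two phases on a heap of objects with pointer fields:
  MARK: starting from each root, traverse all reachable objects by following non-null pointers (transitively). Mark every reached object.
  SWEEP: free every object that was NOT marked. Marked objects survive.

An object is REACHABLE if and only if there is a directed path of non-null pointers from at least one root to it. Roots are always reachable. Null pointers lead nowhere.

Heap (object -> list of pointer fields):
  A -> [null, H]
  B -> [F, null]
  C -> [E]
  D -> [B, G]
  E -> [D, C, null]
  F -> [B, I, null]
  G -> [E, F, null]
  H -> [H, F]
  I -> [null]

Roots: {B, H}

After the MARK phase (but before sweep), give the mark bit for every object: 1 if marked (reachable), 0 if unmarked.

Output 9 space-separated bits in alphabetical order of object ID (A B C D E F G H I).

Roots: B H
Mark B: refs=F null, marked=B
Mark H: refs=H F, marked=B H
Mark F: refs=B I null, marked=B F H
Mark I: refs=null, marked=B F H I
Unmarked (collected): A C D E G

Answer: 0 1 0 0 0 1 0 1 1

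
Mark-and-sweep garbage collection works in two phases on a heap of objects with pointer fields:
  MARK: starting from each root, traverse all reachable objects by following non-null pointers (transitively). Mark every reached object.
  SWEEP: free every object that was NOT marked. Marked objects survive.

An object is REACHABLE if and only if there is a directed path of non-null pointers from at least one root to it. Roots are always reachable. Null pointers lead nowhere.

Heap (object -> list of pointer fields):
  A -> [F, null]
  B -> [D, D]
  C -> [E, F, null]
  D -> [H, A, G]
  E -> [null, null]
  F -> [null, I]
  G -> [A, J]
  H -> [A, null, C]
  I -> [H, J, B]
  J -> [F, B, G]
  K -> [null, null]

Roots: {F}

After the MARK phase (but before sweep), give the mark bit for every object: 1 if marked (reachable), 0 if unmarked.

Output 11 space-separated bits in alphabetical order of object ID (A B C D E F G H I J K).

Roots: F
Mark F: refs=null I, marked=F
Mark I: refs=H J B, marked=F I
Mark H: refs=A null C, marked=F H I
Mark J: refs=F B G, marked=F H I J
Mark B: refs=D D, marked=B F H I J
Mark A: refs=F null, marked=A B F H I J
Mark C: refs=E F null, marked=A B C F H I J
Mark G: refs=A J, marked=A B C F G H I J
Mark D: refs=H A G, marked=A B C D F G H I J
Mark E: refs=null null, marked=A B C D E F G H I J
Unmarked (collected): K

Answer: 1 1 1 1 1 1 1 1 1 1 0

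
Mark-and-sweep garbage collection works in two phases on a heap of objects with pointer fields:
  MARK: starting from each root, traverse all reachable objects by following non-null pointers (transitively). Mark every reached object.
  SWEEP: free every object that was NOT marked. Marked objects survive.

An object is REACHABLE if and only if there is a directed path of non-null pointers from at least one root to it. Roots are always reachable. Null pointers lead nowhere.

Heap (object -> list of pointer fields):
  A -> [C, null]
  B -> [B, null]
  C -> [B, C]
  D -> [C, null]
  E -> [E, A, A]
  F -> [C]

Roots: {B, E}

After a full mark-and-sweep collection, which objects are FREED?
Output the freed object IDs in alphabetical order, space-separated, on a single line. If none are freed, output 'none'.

Roots: B E
Mark B: refs=B null, marked=B
Mark E: refs=E A A, marked=B E
Mark A: refs=C null, marked=A B E
Mark C: refs=B C, marked=A B C E
Unmarked (collected): D F

Answer: D F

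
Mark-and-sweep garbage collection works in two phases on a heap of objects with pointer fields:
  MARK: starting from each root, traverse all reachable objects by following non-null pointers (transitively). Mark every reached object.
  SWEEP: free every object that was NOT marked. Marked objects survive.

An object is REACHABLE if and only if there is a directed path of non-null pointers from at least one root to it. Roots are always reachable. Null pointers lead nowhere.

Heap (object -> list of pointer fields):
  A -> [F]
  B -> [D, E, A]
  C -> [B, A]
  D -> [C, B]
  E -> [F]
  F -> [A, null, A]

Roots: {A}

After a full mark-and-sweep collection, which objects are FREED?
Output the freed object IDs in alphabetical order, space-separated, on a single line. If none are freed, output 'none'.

Answer: B C D E

Derivation:
Roots: A
Mark A: refs=F, marked=A
Mark F: refs=A null A, marked=A F
Unmarked (collected): B C D E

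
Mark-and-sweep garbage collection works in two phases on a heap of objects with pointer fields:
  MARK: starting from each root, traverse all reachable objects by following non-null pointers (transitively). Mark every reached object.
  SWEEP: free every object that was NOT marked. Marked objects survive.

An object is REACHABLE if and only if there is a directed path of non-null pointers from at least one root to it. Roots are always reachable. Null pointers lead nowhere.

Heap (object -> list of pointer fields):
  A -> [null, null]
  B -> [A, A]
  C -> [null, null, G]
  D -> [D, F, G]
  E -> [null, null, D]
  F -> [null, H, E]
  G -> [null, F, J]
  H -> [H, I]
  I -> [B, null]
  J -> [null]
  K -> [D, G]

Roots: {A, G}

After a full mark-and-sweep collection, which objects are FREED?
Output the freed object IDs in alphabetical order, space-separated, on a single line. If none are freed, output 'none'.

Roots: A G
Mark A: refs=null null, marked=A
Mark G: refs=null F J, marked=A G
Mark F: refs=null H E, marked=A F G
Mark J: refs=null, marked=A F G J
Mark H: refs=H I, marked=A F G H J
Mark E: refs=null null D, marked=A E F G H J
Mark I: refs=B null, marked=A E F G H I J
Mark D: refs=D F G, marked=A D E F G H I J
Mark B: refs=A A, marked=A B D E F G H I J
Unmarked (collected): C K

Answer: C K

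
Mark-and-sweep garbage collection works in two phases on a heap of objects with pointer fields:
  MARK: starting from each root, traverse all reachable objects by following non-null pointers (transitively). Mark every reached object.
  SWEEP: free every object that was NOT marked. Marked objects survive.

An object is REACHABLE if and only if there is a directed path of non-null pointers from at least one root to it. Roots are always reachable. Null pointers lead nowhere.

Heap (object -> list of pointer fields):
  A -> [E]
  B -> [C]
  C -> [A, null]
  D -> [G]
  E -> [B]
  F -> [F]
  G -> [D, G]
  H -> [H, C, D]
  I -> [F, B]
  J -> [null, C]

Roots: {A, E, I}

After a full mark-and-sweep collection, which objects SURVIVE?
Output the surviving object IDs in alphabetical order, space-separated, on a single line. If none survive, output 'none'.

Answer: A B C E F I

Derivation:
Roots: A E I
Mark A: refs=E, marked=A
Mark E: refs=B, marked=A E
Mark I: refs=F B, marked=A E I
Mark B: refs=C, marked=A B E I
Mark F: refs=F, marked=A B E F I
Mark C: refs=A null, marked=A B C E F I
Unmarked (collected): D G H J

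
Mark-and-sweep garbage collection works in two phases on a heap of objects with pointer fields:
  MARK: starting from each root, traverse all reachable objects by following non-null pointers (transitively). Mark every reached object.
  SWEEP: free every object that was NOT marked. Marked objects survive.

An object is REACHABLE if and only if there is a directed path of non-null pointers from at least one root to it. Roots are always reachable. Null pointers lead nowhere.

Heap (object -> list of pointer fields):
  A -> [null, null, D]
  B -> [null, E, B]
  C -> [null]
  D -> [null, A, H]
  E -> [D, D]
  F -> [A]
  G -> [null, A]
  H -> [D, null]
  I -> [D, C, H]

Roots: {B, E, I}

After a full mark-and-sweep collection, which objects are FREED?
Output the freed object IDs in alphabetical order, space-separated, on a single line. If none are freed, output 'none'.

Roots: B E I
Mark B: refs=null E B, marked=B
Mark E: refs=D D, marked=B E
Mark I: refs=D C H, marked=B E I
Mark D: refs=null A H, marked=B D E I
Mark C: refs=null, marked=B C D E I
Mark H: refs=D null, marked=B C D E H I
Mark A: refs=null null D, marked=A B C D E H I
Unmarked (collected): F G

Answer: F G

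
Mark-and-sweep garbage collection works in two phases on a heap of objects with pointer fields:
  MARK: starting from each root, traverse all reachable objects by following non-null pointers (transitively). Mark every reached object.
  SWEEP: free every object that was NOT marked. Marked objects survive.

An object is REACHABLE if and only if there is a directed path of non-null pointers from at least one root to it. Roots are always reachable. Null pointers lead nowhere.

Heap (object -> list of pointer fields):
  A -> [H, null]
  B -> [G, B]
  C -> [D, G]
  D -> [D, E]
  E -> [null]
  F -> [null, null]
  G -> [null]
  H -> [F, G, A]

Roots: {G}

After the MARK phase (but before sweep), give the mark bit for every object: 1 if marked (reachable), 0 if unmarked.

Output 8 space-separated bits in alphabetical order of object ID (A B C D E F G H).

Answer: 0 0 0 0 0 0 1 0

Derivation:
Roots: G
Mark G: refs=null, marked=G
Unmarked (collected): A B C D E F H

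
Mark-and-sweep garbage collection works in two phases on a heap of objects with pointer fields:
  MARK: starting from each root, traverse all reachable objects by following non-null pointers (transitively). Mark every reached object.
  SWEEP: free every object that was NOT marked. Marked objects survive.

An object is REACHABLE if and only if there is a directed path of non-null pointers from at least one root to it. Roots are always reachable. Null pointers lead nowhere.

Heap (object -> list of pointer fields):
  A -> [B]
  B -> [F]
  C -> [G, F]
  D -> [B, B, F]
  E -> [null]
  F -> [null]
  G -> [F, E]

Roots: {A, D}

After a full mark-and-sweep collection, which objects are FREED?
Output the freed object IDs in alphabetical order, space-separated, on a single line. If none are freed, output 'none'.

Answer: C E G

Derivation:
Roots: A D
Mark A: refs=B, marked=A
Mark D: refs=B B F, marked=A D
Mark B: refs=F, marked=A B D
Mark F: refs=null, marked=A B D F
Unmarked (collected): C E G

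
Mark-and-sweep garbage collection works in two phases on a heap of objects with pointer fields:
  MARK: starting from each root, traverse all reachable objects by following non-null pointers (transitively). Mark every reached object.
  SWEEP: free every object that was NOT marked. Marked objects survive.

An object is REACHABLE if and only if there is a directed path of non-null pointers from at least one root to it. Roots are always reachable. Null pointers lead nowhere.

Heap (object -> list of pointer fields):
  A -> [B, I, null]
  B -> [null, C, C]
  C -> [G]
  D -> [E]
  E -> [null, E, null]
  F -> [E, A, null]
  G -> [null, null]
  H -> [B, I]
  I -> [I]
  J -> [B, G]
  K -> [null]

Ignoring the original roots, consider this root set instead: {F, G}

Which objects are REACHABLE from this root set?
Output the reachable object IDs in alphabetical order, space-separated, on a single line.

Answer: A B C E F G I

Derivation:
Roots: F G
Mark F: refs=E A null, marked=F
Mark G: refs=null null, marked=F G
Mark E: refs=null E null, marked=E F G
Mark A: refs=B I null, marked=A E F G
Mark B: refs=null C C, marked=A B E F G
Mark I: refs=I, marked=A B E F G I
Mark C: refs=G, marked=A B C E F G I
Unmarked (collected): D H J K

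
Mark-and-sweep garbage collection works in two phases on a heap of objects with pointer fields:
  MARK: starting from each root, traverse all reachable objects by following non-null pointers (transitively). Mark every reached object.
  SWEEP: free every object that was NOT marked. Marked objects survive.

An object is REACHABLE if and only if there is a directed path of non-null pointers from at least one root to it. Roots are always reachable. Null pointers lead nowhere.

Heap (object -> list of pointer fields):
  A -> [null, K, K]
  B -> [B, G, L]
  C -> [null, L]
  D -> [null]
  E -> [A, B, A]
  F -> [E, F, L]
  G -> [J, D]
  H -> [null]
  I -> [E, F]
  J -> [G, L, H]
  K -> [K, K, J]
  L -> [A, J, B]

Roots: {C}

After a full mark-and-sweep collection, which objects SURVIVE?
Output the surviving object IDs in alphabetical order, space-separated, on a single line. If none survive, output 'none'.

Roots: C
Mark C: refs=null L, marked=C
Mark L: refs=A J B, marked=C L
Mark A: refs=null K K, marked=A C L
Mark J: refs=G L H, marked=A C J L
Mark B: refs=B G L, marked=A B C J L
Mark K: refs=K K J, marked=A B C J K L
Mark G: refs=J D, marked=A B C G J K L
Mark H: refs=null, marked=A B C G H J K L
Mark D: refs=null, marked=A B C D G H J K L
Unmarked (collected): E F I

Answer: A B C D G H J K L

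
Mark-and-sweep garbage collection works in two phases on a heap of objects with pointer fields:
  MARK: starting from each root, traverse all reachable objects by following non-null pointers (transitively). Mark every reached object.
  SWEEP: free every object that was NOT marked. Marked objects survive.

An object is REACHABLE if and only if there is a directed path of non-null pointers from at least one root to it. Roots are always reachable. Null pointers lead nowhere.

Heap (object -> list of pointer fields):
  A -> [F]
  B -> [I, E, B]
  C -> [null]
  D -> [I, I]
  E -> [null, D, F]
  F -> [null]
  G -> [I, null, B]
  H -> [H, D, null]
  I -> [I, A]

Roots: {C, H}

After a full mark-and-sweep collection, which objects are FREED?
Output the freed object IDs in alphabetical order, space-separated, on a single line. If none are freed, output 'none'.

Roots: C H
Mark C: refs=null, marked=C
Mark H: refs=H D null, marked=C H
Mark D: refs=I I, marked=C D H
Mark I: refs=I A, marked=C D H I
Mark A: refs=F, marked=A C D H I
Mark F: refs=null, marked=A C D F H I
Unmarked (collected): B E G

Answer: B E G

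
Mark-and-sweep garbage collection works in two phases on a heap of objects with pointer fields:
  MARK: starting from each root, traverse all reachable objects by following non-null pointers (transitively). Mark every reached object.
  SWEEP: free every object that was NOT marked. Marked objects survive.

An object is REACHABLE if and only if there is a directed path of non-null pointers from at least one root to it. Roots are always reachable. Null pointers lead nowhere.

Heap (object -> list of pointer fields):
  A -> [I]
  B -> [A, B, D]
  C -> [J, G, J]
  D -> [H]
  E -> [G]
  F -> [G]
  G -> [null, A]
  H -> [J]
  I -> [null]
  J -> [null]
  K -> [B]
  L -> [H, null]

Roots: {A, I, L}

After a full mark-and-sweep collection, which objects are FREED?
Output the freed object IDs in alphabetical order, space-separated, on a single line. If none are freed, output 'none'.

Roots: A I L
Mark A: refs=I, marked=A
Mark I: refs=null, marked=A I
Mark L: refs=H null, marked=A I L
Mark H: refs=J, marked=A H I L
Mark J: refs=null, marked=A H I J L
Unmarked (collected): B C D E F G K

Answer: B C D E F G K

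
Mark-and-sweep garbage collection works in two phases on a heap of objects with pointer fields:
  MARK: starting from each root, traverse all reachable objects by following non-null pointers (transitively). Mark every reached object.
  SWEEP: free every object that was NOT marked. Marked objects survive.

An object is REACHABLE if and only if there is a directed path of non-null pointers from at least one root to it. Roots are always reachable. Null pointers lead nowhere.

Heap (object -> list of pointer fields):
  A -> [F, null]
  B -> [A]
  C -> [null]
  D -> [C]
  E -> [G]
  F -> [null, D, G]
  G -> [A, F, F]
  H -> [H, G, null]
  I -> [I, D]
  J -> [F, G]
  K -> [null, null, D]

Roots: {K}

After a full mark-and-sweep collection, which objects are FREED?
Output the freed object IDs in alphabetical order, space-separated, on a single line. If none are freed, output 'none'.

Answer: A B E F G H I J

Derivation:
Roots: K
Mark K: refs=null null D, marked=K
Mark D: refs=C, marked=D K
Mark C: refs=null, marked=C D K
Unmarked (collected): A B E F G H I J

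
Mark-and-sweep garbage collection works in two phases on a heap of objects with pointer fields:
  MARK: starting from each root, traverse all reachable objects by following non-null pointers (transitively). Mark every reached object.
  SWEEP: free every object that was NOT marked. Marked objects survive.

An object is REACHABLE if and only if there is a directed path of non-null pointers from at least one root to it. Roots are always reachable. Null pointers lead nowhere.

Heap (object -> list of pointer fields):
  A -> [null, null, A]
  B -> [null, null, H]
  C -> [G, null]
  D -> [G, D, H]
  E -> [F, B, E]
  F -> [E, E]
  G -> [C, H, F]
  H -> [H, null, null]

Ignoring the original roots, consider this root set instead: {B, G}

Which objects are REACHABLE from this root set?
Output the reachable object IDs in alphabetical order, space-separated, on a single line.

Roots: B G
Mark B: refs=null null H, marked=B
Mark G: refs=C H F, marked=B G
Mark H: refs=H null null, marked=B G H
Mark C: refs=G null, marked=B C G H
Mark F: refs=E E, marked=B C F G H
Mark E: refs=F B E, marked=B C E F G H
Unmarked (collected): A D

Answer: B C E F G H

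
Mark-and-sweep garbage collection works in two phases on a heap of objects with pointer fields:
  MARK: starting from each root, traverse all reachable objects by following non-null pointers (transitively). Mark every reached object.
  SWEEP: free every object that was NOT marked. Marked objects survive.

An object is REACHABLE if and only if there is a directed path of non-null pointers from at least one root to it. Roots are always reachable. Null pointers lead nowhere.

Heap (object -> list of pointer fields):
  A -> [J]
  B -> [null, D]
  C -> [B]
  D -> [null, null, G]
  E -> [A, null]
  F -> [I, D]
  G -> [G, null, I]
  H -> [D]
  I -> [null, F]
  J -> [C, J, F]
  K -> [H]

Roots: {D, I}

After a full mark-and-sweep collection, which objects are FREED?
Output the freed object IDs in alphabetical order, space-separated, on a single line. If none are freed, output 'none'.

Roots: D I
Mark D: refs=null null G, marked=D
Mark I: refs=null F, marked=D I
Mark G: refs=G null I, marked=D G I
Mark F: refs=I D, marked=D F G I
Unmarked (collected): A B C E H J K

Answer: A B C E H J K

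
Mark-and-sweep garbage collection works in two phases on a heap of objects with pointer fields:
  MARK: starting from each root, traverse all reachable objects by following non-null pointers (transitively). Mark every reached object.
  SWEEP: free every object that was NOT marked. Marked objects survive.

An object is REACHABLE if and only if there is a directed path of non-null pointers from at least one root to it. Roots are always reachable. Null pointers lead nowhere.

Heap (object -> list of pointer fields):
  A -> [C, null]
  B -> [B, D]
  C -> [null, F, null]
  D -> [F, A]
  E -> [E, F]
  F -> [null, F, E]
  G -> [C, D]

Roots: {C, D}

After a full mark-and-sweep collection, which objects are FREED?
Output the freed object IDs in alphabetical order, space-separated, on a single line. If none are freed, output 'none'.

Roots: C D
Mark C: refs=null F null, marked=C
Mark D: refs=F A, marked=C D
Mark F: refs=null F E, marked=C D F
Mark A: refs=C null, marked=A C D F
Mark E: refs=E F, marked=A C D E F
Unmarked (collected): B G

Answer: B G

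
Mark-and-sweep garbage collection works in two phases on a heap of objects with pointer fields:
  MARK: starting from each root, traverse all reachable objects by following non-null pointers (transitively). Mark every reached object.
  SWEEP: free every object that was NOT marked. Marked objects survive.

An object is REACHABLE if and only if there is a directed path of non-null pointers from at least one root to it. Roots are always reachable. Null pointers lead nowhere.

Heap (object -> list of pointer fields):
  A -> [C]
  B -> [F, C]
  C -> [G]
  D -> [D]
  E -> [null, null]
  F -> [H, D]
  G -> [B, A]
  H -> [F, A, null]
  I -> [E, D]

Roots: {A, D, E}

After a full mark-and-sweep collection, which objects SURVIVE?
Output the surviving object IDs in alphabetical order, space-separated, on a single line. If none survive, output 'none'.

Roots: A D E
Mark A: refs=C, marked=A
Mark D: refs=D, marked=A D
Mark E: refs=null null, marked=A D E
Mark C: refs=G, marked=A C D E
Mark G: refs=B A, marked=A C D E G
Mark B: refs=F C, marked=A B C D E G
Mark F: refs=H D, marked=A B C D E F G
Mark H: refs=F A null, marked=A B C D E F G H
Unmarked (collected): I

Answer: A B C D E F G H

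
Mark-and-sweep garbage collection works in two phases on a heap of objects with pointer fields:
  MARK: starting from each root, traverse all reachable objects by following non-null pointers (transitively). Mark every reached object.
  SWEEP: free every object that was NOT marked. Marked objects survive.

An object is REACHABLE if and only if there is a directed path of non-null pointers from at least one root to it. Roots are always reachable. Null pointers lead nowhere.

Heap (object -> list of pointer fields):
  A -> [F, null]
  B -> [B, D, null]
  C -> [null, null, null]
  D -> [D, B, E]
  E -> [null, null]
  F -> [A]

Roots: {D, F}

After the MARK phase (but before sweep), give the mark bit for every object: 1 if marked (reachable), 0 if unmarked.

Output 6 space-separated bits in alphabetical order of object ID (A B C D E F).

Answer: 1 1 0 1 1 1

Derivation:
Roots: D F
Mark D: refs=D B E, marked=D
Mark F: refs=A, marked=D F
Mark B: refs=B D null, marked=B D F
Mark E: refs=null null, marked=B D E F
Mark A: refs=F null, marked=A B D E F
Unmarked (collected): C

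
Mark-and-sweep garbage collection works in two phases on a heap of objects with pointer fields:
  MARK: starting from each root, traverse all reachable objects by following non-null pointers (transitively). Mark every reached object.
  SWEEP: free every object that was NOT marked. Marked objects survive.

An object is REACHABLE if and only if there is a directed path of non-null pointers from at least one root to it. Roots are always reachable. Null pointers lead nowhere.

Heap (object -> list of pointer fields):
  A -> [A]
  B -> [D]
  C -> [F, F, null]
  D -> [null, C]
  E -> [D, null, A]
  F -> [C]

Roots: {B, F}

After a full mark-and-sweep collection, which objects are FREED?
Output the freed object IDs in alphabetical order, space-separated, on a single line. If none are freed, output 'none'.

Roots: B F
Mark B: refs=D, marked=B
Mark F: refs=C, marked=B F
Mark D: refs=null C, marked=B D F
Mark C: refs=F F null, marked=B C D F
Unmarked (collected): A E

Answer: A E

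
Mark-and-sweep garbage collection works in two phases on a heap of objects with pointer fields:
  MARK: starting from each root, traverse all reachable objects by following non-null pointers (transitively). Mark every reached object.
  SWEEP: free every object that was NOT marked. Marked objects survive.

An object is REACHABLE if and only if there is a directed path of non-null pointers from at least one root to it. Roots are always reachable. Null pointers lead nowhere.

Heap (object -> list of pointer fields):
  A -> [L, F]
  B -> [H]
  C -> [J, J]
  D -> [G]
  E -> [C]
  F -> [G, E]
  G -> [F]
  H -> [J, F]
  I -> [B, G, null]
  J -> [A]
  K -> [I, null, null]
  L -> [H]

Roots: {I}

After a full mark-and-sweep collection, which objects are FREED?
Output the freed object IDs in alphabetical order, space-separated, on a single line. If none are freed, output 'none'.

Roots: I
Mark I: refs=B G null, marked=I
Mark B: refs=H, marked=B I
Mark G: refs=F, marked=B G I
Mark H: refs=J F, marked=B G H I
Mark F: refs=G E, marked=B F G H I
Mark J: refs=A, marked=B F G H I J
Mark E: refs=C, marked=B E F G H I J
Mark A: refs=L F, marked=A B E F G H I J
Mark C: refs=J J, marked=A B C E F G H I J
Mark L: refs=H, marked=A B C E F G H I J L
Unmarked (collected): D K

Answer: D K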